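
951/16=951/16 = 59.44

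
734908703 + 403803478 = 1138712181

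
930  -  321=609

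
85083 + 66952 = 152035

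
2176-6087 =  - 3911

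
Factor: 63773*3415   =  217784795 = 5^1 * 683^1*63773^1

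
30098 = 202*149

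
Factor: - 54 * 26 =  - 2^2 * 3^3*13^1 = -1404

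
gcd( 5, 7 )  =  1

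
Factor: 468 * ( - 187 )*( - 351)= 30718116= 2^2*3^5*11^1*13^2*17^1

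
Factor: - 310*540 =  - 2^3*3^3*5^2*31^1 = - 167400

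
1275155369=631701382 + 643453987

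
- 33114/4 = - 16557/2 =- 8278.50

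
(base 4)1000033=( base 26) 623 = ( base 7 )14662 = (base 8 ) 10017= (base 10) 4111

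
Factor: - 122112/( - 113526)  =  128/119  =  2^7 * 7^( - 1)*17^( - 1) 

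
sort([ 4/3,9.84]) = [4/3, 9.84 ]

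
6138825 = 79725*77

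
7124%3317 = 490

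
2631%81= 39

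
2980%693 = 208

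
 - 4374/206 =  - 22 + 79/103 =- 21.23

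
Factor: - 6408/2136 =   -  3^1= - 3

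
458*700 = 320600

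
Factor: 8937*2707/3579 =3^2*331^1*1193^( - 1 )*2707^1 = 8064153/1193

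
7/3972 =7/3972= 0.00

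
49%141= 49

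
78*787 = 61386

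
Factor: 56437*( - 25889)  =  -25889^1*56437^1= -1461097493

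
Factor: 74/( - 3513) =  - 2^1*3^( - 1)*37^1*1171^(-1 ) 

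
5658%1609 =831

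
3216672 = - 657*( - 4896 )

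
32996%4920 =3476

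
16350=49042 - 32692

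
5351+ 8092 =13443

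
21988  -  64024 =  - 42036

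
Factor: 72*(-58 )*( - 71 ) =2^4*3^2*29^1*71^1=296496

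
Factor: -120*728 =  - 2^6 * 3^1*5^1*7^1*13^1 = - 87360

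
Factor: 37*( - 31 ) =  - 1147 = -31^1*37^1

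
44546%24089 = 20457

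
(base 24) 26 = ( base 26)22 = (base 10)54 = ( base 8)66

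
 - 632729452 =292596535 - 925325987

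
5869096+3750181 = 9619277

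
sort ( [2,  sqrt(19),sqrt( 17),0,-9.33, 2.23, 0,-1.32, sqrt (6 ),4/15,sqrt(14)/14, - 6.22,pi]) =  [- 9.33,-6.22  , - 1.32, 0,0,4/15,sqrt( 14 ) /14,2,2.23,sqrt( 6),pi,sqrt ( 17),sqrt( 19 )]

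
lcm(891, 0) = 0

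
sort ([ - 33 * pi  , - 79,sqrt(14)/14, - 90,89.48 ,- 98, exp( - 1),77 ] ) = [ -33*pi ,  -  98,- 90, - 79,sqrt( 14 )/14, exp ( -1),77,89.48]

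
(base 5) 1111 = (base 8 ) 234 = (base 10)156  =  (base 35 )4g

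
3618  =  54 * 67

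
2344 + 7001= 9345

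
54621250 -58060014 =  - 3438764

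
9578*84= 804552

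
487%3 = 1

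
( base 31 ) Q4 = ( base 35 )N5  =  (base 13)4A4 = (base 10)810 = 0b1100101010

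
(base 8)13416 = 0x170E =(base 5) 142102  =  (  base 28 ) 7em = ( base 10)5902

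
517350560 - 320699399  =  196651161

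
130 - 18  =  112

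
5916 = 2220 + 3696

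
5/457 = 5/457 = 0.01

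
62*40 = 2480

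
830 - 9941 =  - 9111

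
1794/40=44+17/20=44.85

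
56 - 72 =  - 16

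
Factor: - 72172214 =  - 2^1*3019^1*11953^1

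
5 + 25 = 30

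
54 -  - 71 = 125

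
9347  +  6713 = 16060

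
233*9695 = 2258935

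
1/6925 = 1/6925=0.00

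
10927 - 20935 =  - 10008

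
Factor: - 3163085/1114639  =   - 5^1*17^ ( - 1)*31^1*173^( - 1)*379^( - 1)*20407^1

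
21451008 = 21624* 992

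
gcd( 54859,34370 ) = 7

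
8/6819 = 8/6819 = 0.00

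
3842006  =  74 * 51919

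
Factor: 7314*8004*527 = 2^3*3^2*17^1*23^2*29^1 * 31^1 * 53^1  =  30851241912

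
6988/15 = 465 + 13/15 = 465.87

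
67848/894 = 11308/149=75.89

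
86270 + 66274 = 152544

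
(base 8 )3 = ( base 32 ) 3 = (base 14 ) 3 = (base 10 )3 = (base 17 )3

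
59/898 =59/898 = 0.07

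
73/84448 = 73/84448 =0.00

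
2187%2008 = 179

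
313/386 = 313/386 = 0.81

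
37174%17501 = 2172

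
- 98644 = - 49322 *2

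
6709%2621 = 1467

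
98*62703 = 6144894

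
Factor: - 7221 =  - 3^1*29^1*83^1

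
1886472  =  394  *4788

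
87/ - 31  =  -87/31 = -2.81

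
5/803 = 5/803= 0.01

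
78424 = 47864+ 30560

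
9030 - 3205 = 5825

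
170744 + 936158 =1106902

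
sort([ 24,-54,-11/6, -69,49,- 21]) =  [  -  69, -54,-21, -11/6,24, 49] 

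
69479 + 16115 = 85594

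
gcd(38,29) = 1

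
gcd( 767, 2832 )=59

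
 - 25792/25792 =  - 1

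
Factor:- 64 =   -  2^6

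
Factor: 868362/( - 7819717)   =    -  2^1 *3^1*11^1*59^1*223^1 * 7819717^( - 1 ) 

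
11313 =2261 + 9052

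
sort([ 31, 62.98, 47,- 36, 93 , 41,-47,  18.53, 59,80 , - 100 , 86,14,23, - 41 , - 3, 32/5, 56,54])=[ - 100, - 47, - 41, - 36, -3,32/5 , 14,  18.53,23, 31, 41,47, 54,56  ,  59,62.98,80,  86, 93 ] 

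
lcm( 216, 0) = 0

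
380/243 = 1+137/243 = 1.56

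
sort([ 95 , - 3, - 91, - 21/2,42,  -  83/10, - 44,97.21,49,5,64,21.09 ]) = [ - 91, - 44,  -  21/2, - 83/10,-3, 5,21.09,42,49,64, 95,97.21] 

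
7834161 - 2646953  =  5187208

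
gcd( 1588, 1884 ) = 4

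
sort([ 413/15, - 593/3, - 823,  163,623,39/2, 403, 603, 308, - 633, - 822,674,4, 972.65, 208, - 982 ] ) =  [ - 982, - 823, - 822, - 633, - 593/3, 4,39/2,  413/15,163,208,308, 403 , 603, 623, 674, 972.65 ] 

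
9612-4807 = 4805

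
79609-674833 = -595224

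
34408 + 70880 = 105288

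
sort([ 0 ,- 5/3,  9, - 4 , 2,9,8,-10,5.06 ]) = [ - 10, - 4, - 5/3, 0, 2, 5.06, 8,9 , 9] 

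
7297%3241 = 815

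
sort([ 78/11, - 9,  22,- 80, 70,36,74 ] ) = [ - 80, - 9,78/11 , 22, 36,  70,74 ] 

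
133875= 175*765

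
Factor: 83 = 83^1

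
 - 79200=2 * ( - 39600 ) 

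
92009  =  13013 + 78996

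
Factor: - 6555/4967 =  - 3^1*5^1*19^1* 23^1 * 4967^( - 1) 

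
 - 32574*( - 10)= 325740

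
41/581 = 41/581=0.07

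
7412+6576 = 13988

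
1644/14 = 822/7 = 117.43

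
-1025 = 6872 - 7897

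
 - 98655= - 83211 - 15444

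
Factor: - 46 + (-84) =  - 130 = - 2^1*5^1*13^1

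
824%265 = 29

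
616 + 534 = 1150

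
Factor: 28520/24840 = 31/27= 3^( - 3)*31^1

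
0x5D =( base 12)79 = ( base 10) 93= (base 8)135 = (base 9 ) 113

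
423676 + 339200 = 762876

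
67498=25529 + 41969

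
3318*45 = 149310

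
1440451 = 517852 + 922599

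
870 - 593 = 277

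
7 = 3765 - 3758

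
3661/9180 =3661/9180 = 0.40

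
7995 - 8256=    - 261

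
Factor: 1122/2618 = 3/7  =  3^1*7^( - 1) 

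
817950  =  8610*95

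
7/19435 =7/19435 = 0.00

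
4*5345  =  21380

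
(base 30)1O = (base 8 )66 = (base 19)2G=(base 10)54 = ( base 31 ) 1n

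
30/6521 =30/6521 = 0.00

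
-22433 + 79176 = 56743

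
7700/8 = 962 + 1/2 = 962.50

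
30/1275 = 2/85 = 0.02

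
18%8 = 2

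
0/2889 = 0 = 0.00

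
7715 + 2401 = 10116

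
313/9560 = 313/9560 = 0.03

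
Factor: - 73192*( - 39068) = 2^5  *7^1*1307^1*9767^1 = 2859465056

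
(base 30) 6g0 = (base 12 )34A0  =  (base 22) c36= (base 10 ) 5880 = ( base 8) 13370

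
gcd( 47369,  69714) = 1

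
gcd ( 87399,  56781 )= 81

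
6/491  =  6/491 = 0.01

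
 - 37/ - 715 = 37/715 = 0.05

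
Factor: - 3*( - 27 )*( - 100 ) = -2^2*3^4*5^2 = -8100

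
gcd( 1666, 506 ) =2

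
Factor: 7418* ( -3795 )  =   - 2^1*3^1*5^1* 11^1 *23^1*3709^1 = - 28151310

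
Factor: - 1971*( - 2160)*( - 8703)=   -  2^4* 3^8 * 5^1* 73^1*967^1 = - 37051804080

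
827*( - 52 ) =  - 43004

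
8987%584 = 227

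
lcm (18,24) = 72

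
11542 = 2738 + 8804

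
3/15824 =3/15824 = 0.00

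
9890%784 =482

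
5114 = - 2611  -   - 7725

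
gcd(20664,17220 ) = 3444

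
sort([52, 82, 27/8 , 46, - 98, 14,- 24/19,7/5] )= [ - 98, - 24/19, 7/5,  27/8, 14,46, 52 , 82]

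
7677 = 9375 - 1698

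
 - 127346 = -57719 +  - 69627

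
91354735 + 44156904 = 135511639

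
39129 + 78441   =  117570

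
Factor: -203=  - 7^1*29^1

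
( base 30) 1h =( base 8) 57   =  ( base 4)233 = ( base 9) 52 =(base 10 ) 47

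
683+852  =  1535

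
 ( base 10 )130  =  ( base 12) AA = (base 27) 4m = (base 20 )6A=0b10000010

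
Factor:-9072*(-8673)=2^4*3^5*7^3  *  59^1  =  78681456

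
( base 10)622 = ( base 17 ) 22a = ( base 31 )k2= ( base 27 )n1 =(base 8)1156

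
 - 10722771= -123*87177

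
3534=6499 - 2965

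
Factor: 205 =5^1*41^1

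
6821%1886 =1163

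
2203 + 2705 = 4908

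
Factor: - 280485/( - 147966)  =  345/182 = 2^( - 1) * 3^1*5^1 * 7^( - 1) * 13^ ( - 1)*23^1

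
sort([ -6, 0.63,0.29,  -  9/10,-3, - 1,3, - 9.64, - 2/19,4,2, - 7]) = [-9.64, - 7, - 6,  -  3,-1, - 9/10, - 2/19 , 0.29, 0.63,  2,3,4 ] 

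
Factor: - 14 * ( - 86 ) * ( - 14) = - 2^3* 7^2 *43^1 = - 16856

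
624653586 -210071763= 414581823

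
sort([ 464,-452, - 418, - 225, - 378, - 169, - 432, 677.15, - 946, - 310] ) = [ - 946, - 452,- 432, - 418, - 378, - 310, - 225, - 169, 464,677.15 ]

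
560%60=20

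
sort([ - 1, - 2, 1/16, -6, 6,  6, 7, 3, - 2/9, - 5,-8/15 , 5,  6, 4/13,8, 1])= [ - 6, - 5, - 2, - 1 , - 8/15,  -  2/9 , 1/16,4/13, 1  ,  3,5, 6, 6,  6, 7, 8] 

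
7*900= 6300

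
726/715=66/65 =1.02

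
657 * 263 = 172791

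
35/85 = 7/17 = 0.41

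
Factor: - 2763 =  - 3^2*307^1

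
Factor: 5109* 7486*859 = 2^1*3^1*13^1*19^1*131^1*197^1*859^1 = 32853291666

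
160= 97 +63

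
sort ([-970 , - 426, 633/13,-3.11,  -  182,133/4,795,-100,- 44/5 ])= [ -970,-426, - 182, - 100, - 44/5,- 3.11,133/4 , 633/13,795 ]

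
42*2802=117684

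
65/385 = 13/77 = 0.17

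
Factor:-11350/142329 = -2^1*3^(-1 )*5^2*11^( -1 )*19^(-1) =-50/627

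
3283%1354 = 575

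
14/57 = 14/57 = 0.25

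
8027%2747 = 2533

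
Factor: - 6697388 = -2^2*17^1*  98491^1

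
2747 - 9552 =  -6805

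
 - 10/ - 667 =10/667= 0.01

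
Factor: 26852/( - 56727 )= - 2^2  *  3^(- 3) *7^2*11^( -1) * 137^1*191^( - 1 ) 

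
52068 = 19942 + 32126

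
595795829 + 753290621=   1349086450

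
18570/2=9285 = 9285.00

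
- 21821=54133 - 75954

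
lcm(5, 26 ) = 130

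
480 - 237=243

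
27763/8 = 3470 + 3/8 = 3470.38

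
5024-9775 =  -4751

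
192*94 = 18048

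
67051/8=8381 + 3/8 = 8381.38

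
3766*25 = 94150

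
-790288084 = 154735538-945023622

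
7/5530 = 1/790= 0.00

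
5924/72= 1481/18 = 82.28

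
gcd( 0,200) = 200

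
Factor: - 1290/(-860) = 2^( - 1 )*3^1= 3/2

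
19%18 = 1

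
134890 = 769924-635034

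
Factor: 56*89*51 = 254184  =  2^3*3^1*7^1*17^1* 89^1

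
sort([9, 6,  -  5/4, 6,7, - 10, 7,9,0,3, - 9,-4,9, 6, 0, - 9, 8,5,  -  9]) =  [-10, - 9, - 9, - 9, - 4,  -  5/4,0 , 0, 3, 5, 6,6,6, 7,7 , 8, 9,9 , 9]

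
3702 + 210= 3912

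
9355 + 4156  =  13511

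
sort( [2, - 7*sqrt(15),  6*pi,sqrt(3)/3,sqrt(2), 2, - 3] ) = [ - 7*sqrt( 15), - 3, sqrt( 3 )/3,sqrt( 2),2, 2, 6 * pi] 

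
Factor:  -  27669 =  - 3^1*23^1*401^1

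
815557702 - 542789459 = 272768243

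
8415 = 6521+1894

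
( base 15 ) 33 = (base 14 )36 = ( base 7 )66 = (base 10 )48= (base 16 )30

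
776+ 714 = 1490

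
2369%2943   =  2369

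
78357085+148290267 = 226647352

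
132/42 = 22/7 = 3.14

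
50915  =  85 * 599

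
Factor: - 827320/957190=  - 2^2*43^1*199^(  -  1) = - 172/199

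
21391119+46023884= 67415003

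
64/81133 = 64/81133 = 0.00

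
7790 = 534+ 7256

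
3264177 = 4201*777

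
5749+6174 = 11923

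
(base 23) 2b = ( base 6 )133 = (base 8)71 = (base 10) 57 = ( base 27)23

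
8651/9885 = 8651/9885 = 0.88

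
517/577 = 517/577 = 0.90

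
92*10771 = 990932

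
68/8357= 68/8357=0.01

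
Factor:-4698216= - 2^3*3^3*21751^1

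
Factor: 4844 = 2^2*7^1*173^1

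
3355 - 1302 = 2053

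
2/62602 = 1/31301= 0.00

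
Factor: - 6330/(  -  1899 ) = 10/3 = 2^1 * 3^( - 1)*5^1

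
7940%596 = 192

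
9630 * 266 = 2561580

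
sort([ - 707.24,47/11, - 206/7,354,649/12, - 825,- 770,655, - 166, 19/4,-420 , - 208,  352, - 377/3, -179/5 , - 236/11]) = [  -  825, - 770  , - 707.24, - 420, - 208 ,-166, - 377/3, - 179/5,-206/7, - 236/11,47/11, 19/4,649/12, 352, 354, 655] 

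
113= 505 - 392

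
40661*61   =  2480321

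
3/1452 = 1/484 = 0.00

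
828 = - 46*( - 18)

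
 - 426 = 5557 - 5983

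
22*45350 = 997700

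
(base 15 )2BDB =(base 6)111355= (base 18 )1B1H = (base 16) 24D7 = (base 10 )9431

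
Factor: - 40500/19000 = -2^( - 1)*3^4*19^( - 1) =- 81/38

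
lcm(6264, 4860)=281880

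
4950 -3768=1182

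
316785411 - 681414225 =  - 364628814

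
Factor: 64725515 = 5^1*  12945103^1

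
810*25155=20375550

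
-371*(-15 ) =5565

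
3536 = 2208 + 1328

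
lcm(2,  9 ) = 18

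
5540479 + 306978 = 5847457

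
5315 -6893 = -1578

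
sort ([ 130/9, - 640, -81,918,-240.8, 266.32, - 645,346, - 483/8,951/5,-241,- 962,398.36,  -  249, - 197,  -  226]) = [ - 962, - 645, - 640,  -  249, - 241,-240.8, - 226, - 197,- 81 ,  -  483/8,130/9,951/5,266.32,346,398.36,918]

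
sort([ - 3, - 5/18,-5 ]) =[ - 5, - 3, - 5/18] 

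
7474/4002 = 1 + 1736/2001 = 1.87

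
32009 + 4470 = 36479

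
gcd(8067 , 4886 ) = 1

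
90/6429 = 30/2143 = 0.01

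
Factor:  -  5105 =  - 5^1*1021^1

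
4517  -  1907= 2610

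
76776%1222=1012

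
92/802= 46/401 = 0.11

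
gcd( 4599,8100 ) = 9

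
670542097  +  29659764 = 700201861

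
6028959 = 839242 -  - 5189717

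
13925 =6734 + 7191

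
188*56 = 10528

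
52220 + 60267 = 112487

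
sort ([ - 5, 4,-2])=[ - 5 ,-2,4 ]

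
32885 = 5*6577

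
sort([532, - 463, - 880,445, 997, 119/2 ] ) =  [ - 880 , - 463, 119/2,445, 532, 997 ]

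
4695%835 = 520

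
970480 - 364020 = 606460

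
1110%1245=1110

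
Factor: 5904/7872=2^ (  -  2)*3^1 = 3/4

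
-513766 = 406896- 920662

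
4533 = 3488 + 1045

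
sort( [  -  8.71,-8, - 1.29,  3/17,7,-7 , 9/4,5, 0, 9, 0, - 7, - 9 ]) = [ - 9, - 8.71, - 8, - 7, - 7,-1.29,  0, 0,  3/17,9/4, 5,  7, 9] 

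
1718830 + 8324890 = 10043720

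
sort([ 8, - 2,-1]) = [-2,-1,8] 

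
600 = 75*8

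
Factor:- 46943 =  - 13^1*23^1*157^1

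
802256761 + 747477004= 1549733765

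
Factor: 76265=5^1 * 7^1*2179^1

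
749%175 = 49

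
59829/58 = 59829/58 = 1031.53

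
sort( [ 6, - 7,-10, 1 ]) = [  -  10,-7,  1, 6 ] 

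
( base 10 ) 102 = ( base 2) 1100110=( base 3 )10210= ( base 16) 66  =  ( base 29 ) 3F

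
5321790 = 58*91755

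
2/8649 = 2/8649 = 0.00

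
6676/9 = 6676/9 = 741.78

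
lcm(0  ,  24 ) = 0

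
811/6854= 811/6854=0.12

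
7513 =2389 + 5124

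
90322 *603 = 54464166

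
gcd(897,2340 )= 39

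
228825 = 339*675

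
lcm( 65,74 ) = 4810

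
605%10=5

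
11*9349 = 102839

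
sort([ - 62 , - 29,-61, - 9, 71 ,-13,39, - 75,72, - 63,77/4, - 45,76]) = [ - 75, - 63, - 62, - 61,-45, - 29, - 13, - 9, 77/4,39,71,72, 76] 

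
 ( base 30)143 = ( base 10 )1023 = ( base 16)3FF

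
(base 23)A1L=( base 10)5334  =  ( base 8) 12326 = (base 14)1d30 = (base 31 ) 5h2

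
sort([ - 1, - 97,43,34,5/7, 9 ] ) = [ - 97, - 1,5/7  ,  9,34, 43 ] 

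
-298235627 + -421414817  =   - 719650444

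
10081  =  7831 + 2250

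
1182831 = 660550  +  522281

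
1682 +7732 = 9414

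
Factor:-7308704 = -2^5*13^1*17569^1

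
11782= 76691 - 64909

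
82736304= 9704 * 8526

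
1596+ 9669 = 11265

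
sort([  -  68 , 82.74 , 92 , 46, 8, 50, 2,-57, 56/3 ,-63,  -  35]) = [ - 68, -63, - 57  ,-35,2 , 8,56/3 , 46,50, 82.74, 92] 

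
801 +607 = 1408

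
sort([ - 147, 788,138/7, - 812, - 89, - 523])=[ -812, - 523, - 147,-89,138/7,  788] 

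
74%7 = 4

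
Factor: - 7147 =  - 7^1*1021^1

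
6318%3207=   3111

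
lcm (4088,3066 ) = 12264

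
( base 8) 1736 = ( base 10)990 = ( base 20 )29A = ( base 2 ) 1111011110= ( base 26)1c2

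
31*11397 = 353307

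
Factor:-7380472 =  - 2^3*11^1*83869^1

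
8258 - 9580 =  - 1322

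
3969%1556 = 857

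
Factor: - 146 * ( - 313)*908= 41493784=2^3*73^1*227^1*313^1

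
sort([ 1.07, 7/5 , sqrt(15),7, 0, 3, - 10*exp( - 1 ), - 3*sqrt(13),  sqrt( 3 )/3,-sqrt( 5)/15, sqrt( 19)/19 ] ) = [ - 3 * sqrt(13),- 10*exp( -1), - sqrt(5 ) /15, 0, sqrt(19 )/19, sqrt(3)/3, 1.07,7/5, 3 , sqrt (15 ), 7]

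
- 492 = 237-729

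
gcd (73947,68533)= 1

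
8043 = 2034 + 6009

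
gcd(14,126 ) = 14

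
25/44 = 25/44 =0.57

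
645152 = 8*80644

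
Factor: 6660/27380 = 3^2 * 37^( - 1) = 9/37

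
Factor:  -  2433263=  - 7^1*347609^1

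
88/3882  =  44/1941 = 0.02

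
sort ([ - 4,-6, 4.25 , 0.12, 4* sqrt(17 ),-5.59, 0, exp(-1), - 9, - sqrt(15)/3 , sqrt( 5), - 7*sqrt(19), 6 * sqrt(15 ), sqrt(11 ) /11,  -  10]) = [ - 7*sqrt(19), - 10,-9 , -6, - 5.59, - 4,  -  sqrt( 15)/3,0 , 0.12, sqrt ( 11 ) /11,exp ( - 1), sqrt(5), 4.25 , 4*sqrt(17), 6*sqrt(15)]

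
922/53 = 922/53 = 17.40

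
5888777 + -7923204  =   - 2034427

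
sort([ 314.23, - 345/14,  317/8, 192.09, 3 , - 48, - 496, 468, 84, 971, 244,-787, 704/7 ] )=[ - 787, - 496 , - 48, -345/14,3,317/8, 84,704/7, 192.09, 244, 314.23,468 , 971]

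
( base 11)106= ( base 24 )57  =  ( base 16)7F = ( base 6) 331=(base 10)127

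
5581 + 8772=14353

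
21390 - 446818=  - 425428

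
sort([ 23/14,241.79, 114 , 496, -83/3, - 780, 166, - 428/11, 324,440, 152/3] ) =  [ - 780, - 428/11, - 83/3, 23/14, 152/3,114, 166 , 241.79, 324, 440, 496 ]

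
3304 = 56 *59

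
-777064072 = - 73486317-703577755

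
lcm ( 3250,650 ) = 3250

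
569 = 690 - 121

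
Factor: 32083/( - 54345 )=- 3^( - 1 )*5^ ( - 1)*3623^ ( - 1)*32083^1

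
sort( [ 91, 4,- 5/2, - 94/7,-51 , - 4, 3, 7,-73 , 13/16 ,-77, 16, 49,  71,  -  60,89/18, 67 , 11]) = [  -  77, - 73,  -  60,-51, - 94/7,-4, -5/2,13/16, 3  ,  4,  89/18 , 7,11,16, 49, 67 , 71, 91] 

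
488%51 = 29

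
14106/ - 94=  - 151+44/47=- 150.06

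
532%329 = 203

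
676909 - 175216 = 501693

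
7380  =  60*123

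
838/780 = 419/390=1.07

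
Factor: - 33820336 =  - 2^4*11^1*192161^1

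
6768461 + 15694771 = 22463232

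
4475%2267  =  2208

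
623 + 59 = 682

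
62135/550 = 12427/110 = 112.97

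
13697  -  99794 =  - 86097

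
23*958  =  22034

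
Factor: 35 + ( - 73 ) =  - 38 = - 2^1*19^1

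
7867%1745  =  887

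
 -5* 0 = 0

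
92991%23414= 22749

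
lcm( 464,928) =928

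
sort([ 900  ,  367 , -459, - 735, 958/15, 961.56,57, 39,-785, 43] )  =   [ - 785,-735,-459, 39,43, 57, 958/15 , 367, 900, 961.56]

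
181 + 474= 655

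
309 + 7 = 316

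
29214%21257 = 7957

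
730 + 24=754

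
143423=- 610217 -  - 753640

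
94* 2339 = 219866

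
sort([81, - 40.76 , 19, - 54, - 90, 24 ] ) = [-90, - 54, - 40.76, 19,  24  ,  81 ]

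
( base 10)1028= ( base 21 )26K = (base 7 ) 2666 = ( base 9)1362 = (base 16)404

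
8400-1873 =6527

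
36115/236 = 36115/236 = 153.03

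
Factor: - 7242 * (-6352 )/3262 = 23000592/1631 = 2^4 * 3^1  *  7^( - 1) * 17^1 * 71^1*233^( - 1)*397^1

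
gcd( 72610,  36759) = 1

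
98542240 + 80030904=178573144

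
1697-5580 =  - 3883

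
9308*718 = 6683144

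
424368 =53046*8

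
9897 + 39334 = 49231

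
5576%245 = 186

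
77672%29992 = 17688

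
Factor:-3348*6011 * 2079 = -2^2*3^6 * 7^1*11^1*31^1*6011^1=- 41839517412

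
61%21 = 19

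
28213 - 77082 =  - 48869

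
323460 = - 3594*( - 90) 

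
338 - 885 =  - 547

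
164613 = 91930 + 72683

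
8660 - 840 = 7820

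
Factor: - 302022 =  - 2^1*3^3 * 7^1*17^1*47^1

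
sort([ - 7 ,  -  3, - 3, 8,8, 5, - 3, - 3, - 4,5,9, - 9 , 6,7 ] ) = [-9 ,-7, - 4,- 3 ,-3,-3,  -  3 , 5,5, 6,7 , 8, 8, 9 ]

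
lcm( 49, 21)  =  147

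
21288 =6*3548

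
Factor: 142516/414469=2^2 * 79^1 * 919^( - 1 ) = 316/919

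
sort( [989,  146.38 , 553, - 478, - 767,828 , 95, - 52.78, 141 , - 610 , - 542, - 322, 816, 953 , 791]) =[ - 767, -610 , -542, - 478, - 322, - 52.78,  95 , 141,146.38, 553,791, 816 , 828,953 , 989 ] 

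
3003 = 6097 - 3094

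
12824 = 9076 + 3748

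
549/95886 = 61/10654 = 0.01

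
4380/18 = 730/3 = 243.33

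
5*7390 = 36950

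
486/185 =486/185 = 2.63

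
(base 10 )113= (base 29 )3Q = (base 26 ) 49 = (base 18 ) 65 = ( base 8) 161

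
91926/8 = 45963/4 = 11490.75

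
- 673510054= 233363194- 906873248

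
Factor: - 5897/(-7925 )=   5^(-2)*317^( - 1 )* 5897^1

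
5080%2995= 2085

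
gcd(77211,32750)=1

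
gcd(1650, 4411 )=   11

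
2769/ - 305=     -  2769/305 = -9.08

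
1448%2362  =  1448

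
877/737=877/737= 1.19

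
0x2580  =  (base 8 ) 22600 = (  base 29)BC1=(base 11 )7238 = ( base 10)9600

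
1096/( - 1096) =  - 1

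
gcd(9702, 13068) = 198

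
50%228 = 50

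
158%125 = 33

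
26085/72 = 8695/24 =362.29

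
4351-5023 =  - 672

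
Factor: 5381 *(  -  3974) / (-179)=2^1*179^( - 1)*1987^1*5381^1 = 21384094/179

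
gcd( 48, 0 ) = 48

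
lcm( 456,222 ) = 16872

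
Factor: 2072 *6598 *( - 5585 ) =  - 76352847760 = -2^4*5^1 * 7^1 * 37^1*1117^1*3299^1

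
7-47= - 40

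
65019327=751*86577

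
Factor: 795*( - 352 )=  - 2^5*3^1*5^1*11^1*53^1 = - 279840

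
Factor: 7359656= 2^3*523^1  *1759^1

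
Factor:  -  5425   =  - 5^2*7^1*31^1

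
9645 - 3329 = 6316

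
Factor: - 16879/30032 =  - 2^(-4)*1877^(- 1 )*16879^1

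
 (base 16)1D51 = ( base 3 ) 101021222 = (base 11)5703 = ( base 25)c05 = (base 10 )7505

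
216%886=216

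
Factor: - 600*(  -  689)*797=329479800 = 2^3*3^1*5^2*13^1*53^1*797^1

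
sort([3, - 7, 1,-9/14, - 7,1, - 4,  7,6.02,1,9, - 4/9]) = [ - 7, - 7, - 4, - 9/14,  -  4/9,1, 1,1 , 3,6.02,7, 9 ] 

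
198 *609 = 120582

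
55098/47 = 1172 + 14/47 = 1172.30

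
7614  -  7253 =361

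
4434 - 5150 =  - 716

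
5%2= 1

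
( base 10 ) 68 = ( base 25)2i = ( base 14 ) 4c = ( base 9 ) 75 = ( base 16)44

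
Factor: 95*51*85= 411825 = 3^1*5^2*17^2 * 19^1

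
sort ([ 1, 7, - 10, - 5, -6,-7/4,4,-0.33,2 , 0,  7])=[-10,-6, - 5, - 7/4,- 0.33,0,  1,2 , 4 , 7,7]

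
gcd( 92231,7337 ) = 1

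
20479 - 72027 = -51548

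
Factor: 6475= 5^2*7^1 * 37^1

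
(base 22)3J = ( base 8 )125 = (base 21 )41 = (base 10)85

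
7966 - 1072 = 6894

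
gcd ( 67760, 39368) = 56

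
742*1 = 742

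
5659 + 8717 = 14376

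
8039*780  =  6270420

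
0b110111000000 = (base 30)3ra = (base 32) 3e0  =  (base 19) 9e5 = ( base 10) 3520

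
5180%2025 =1130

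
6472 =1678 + 4794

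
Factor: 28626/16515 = 2^1*3^( - 1) *5^(-1) * 13^1 = 26/15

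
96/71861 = 96/71861 = 0.00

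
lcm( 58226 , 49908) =349356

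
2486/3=828 + 2/3 = 828.67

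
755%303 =149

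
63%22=19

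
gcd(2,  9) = 1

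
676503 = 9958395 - 9281892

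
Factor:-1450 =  - 2^1 * 5^2*29^1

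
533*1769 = 942877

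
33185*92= 3053020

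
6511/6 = 6511/6 = 1085.17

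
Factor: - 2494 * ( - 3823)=2^1 * 29^1*43^1*3823^1 = 9534562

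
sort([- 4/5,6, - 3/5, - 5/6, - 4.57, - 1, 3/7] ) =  [ - 4.57, - 1, - 5/6,-4/5, - 3/5,3/7,  6 ]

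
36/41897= 36/41897 = 0.00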